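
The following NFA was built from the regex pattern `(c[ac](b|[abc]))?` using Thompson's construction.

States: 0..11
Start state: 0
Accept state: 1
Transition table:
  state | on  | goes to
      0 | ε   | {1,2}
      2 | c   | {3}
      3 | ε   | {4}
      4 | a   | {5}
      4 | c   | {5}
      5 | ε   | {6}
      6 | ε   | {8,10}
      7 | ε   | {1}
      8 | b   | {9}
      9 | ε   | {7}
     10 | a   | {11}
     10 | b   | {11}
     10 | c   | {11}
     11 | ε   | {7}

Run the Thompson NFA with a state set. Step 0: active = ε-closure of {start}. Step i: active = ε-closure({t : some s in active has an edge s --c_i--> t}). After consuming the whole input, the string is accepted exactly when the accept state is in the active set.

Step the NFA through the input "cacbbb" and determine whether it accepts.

start: ε-closure({0}) = {0,1,2}
'c' @ 1: {3,4}
'a' @ 2: {5,6,8,10}
'c' @ 3: {1,7,11}  [accepting]
'b' @ 4: {}  — no active states
rest 'bb' ignored (set empty)
final: {}; accept 1 not in set

Answer: REJECT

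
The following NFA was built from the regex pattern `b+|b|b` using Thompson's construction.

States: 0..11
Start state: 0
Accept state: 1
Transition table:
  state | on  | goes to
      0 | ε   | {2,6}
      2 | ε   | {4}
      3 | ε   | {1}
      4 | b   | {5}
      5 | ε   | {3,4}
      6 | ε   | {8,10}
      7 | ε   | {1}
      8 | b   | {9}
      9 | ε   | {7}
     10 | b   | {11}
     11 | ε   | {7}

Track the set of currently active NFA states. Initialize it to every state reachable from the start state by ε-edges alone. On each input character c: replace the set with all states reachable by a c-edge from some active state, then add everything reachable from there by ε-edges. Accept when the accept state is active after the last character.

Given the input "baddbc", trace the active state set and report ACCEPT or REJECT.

S₀ = ε-closure({0}) = {0,2,4,6,8,10}
'b' @ 1: {1,3,4,5,7,9,11}  (accept∈set)
'a' @ 2: {}  — dead — no transitions
rest 'ddbc' ignored (set empty)
final: {}; accept 1 not in set

Answer: REJECT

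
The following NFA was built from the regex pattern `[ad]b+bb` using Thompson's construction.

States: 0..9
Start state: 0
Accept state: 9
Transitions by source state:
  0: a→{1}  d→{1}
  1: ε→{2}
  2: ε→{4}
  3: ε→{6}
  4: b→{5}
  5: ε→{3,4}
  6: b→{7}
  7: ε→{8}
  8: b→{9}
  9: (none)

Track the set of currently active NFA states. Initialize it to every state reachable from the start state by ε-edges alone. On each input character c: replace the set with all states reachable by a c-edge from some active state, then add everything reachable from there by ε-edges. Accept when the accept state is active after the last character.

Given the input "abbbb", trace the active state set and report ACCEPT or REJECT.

Answer: ACCEPT

Trace:
initial (ε-close {0}): {0}
'a' @ 1: {1,2,4}
'b' @ 2: {3,4,5,6}
'b' @ 3: {3,4,5,6,7,8}
'b' @ 4: {3,4,5,6,7,8,9}  ✓accept
'b' @ 5: {3,4,5,6,7,8,9}  ✓accept
final: {3,4,5,6,7,8,9}; accept 9 in set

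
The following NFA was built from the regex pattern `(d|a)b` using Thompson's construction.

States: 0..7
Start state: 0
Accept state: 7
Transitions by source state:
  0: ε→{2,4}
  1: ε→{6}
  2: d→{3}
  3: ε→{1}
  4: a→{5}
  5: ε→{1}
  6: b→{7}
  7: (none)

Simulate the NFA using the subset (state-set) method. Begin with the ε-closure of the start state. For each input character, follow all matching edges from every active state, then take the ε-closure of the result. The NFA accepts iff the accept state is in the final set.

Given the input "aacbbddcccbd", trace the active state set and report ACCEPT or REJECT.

Answer: REJECT

Derivation:
initial (ε-close {0}): {0,2,4}
'a' @ 1: {1,5,6}
'a' @ 2: {}  — dead — no transitions
rest 'cbbddcccbd' ignored (set empty)
after full input: {}  (accept=7 not in)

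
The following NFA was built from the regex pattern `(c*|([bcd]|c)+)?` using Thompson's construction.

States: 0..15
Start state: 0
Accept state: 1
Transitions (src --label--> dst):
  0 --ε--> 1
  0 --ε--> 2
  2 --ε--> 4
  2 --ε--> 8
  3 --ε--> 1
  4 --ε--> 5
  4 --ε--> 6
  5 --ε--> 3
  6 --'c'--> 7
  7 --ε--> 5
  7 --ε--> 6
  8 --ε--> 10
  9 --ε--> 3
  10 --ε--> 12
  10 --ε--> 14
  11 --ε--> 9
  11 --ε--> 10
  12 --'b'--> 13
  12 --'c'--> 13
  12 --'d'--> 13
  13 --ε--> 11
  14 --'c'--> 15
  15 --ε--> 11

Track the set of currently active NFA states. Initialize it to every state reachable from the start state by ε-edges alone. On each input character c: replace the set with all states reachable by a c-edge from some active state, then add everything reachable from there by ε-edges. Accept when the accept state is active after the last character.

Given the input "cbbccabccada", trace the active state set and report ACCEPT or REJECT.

Answer: REJECT

Derivation:
S₀ = ε-closure({0}) = {0,1,2,3,4,5,6,8,10,12,14}
'c' @ 1: {1,3,5,6,7,9,10,11,12,13,14,15}  (accept∈set)
'b' @ 2: {1,3,9,10,11,12,13,14}  (accept∈set)
'b' @ 3: {1,3,9,10,11,12,13,14}  (accept∈set)
'c' @ 4: {1,3,9,10,11,12,13,14,15}  (accept∈set)
'c' @ 5: {1,3,9,10,11,12,13,14,15}  (accept∈set)
'a' @ 6: {}  — no active states
rest 'bccada' ignored (set empty)
end set {} — state 1 not in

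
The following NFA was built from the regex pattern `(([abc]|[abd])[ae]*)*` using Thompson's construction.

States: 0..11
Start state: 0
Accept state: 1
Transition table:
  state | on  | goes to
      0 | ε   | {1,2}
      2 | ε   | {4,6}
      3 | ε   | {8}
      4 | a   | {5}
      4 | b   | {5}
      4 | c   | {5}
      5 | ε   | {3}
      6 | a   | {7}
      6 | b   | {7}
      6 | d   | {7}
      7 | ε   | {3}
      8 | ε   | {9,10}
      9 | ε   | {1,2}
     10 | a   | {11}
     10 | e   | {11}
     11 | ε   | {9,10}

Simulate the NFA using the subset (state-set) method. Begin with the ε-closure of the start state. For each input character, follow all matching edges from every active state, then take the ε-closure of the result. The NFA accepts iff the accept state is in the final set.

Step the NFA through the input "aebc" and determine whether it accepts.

start: ε-closure({0}) = {0,1,2,4,6}
'a' @ 1: {1,2,3,4,5,6,7,8,9,10}  (accept∈set)
'e' @ 2: {1,2,4,6,9,10,11}  (accept∈set)
'b' @ 3: {1,2,3,4,5,6,7,8,9,10}  (accept∈set)
'c' @ 4: {1,2,3,4,5,6,8,9,10}  (accept∈set)
final: {1,2,3,4,5,6,8,9,10}; accept 1 in set

Answer: ACCEPT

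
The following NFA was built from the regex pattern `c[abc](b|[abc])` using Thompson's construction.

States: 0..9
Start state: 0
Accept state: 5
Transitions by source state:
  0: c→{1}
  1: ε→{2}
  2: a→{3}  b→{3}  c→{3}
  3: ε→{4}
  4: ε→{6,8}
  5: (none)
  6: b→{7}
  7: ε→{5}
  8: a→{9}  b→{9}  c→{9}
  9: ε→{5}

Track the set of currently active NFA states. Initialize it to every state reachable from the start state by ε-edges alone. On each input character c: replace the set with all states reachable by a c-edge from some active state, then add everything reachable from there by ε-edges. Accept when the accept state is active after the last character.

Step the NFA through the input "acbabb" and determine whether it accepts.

start: ε-closure({0}) = {0}
'a' @ 1: {}  — no active states
rest 'cbabb' ignored (set empty)
end set {} — state 5 not in

Answer: REJECT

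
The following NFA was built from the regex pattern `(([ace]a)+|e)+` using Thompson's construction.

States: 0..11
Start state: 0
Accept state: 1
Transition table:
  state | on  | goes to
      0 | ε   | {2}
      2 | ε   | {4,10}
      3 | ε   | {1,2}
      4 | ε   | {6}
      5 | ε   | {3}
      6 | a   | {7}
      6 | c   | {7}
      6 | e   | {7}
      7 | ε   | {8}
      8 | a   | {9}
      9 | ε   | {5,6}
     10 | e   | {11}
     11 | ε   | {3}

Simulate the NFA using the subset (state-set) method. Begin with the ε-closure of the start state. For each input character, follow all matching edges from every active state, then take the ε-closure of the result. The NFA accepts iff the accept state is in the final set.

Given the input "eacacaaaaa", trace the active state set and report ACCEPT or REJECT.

Answer: ACCEPT

Derivation:
start: ε-closure({0}) = {0,2,4,6,10}
'e' @ 1: {1,2,3,4,6,7,8,10,11}  [accepting]
'a' @ 2: {1,2,3,4,5,6,7,8,9,10}  [accepting]
'c' @ 3: {7,8}
'a' @ 4: {1,2,3,4,5,6,9,10}  [accepting]
'c' @ 5: {7,8}
'a' @ 6: {1,2,3,4,5,6,9,10}  [accepting]
'a' @ 7: {7,8}
'a' @ 8: {1,2,3,4,5,6,9,10}  [accepting]
'a' @ 9: {7,8}
'a' @ 10: {1,2,3,4,5,6,9,10}  [accepting]
final: {1,2,3,4,5,6,9,10}; accept 1 in set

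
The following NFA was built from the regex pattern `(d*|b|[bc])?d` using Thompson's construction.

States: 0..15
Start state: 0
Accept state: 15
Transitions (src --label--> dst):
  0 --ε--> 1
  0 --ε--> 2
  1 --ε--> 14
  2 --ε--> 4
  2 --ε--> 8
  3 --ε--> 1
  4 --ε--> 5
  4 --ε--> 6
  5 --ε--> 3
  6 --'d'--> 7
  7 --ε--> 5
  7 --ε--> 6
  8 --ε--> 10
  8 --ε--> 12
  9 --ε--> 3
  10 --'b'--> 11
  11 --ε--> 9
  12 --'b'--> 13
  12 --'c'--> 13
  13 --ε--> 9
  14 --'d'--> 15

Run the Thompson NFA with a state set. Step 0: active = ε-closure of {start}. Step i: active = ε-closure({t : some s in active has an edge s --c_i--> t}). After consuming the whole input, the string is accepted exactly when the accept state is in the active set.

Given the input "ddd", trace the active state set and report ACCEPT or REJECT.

Answer: ACCEPT

Derivation:
S₀ = ε-closure({0}) = {0,1,2,3,4,5,6,8,10,12,14}
'd' @ 1: {1,3,5,6,7,14,15}  (accept∈set)
'd' @ 2: {1,3,5,6,7,14,15}  (accept∈set)
'd' @ 3: {1,3,5,6,7,14,15}  (accept∈set)
after full input: {1,3,5,6,7,14,15}  (accept=15 in)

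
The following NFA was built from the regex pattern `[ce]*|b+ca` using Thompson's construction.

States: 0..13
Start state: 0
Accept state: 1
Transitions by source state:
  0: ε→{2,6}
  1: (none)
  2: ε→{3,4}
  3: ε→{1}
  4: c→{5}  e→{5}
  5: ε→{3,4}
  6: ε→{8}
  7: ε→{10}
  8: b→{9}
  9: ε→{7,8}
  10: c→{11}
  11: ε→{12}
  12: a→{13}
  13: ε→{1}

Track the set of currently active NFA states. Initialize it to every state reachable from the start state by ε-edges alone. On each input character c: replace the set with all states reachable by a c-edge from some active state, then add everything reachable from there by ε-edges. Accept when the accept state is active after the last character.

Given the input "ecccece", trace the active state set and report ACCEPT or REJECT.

S₀ = ε-closure({0}) = {0,1,2,3,4,6,8}
'e' @ 1: {1,3,4,5}  (accept∈set)
'c' @ 2: {1,3,4,5}  (accept∈set)
'c' @ 3: {1,3,4,5}  (accept∈set)
'c' @ 4: {1,3,4,5}  (accept∈set)
'e' @ 5: {1,3,4,5}  (accept∈set)
'c' @ 6: {1,3,4,5}  (accept∈set)
'e' @ 7: {1,3,4,5}  (accept∈set)
end set {1,3,4,5} — state 1 in

Answer: ACCEPT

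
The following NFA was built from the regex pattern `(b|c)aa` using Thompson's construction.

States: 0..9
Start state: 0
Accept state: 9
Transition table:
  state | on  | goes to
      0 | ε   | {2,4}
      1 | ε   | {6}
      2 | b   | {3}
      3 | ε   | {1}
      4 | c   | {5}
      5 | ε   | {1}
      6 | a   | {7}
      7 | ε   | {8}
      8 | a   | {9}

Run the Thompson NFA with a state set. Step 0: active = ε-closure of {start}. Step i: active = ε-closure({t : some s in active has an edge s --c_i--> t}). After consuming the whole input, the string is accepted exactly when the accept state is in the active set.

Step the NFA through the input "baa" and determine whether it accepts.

Answer: ACCEPT

Steps:
start: ε-closure({0}) = {0,2,4}
'b' @ 1: {1,3,6}
'a' @ 2: {7,8}
'a' @ 3: {9}  ✓accept
end set {9} — state 9 in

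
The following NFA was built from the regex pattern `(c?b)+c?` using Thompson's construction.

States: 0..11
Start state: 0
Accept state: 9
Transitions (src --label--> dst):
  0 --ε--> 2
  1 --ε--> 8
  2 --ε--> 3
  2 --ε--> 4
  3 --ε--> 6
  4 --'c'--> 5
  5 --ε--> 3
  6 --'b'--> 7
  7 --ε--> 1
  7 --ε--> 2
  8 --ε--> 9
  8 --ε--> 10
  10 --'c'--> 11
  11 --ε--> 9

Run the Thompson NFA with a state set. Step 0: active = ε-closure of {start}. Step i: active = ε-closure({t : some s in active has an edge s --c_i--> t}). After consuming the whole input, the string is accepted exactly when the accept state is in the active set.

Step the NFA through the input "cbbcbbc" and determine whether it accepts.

Answer: ACCEPT

Steps:
start: ε-closure({0}) = {0,2,3,4,6}
'c' @ 1: {3,5,6}
'b' @ 2: {1,2,3,4,6,7,8,9,10}  [accepting]
'b' @ 3: {1,2,3,4,6,7,8,9,10}  [accepting]
'c' @ 4: {3,5,6,9,11}  [accepting]
'b' @ 5: {1,2,3,4,6,7,8,9,10}  [accepting]
'b' @ 6: {1,2,3,4,6,7,8,9,10}  [accepting]
'c' @ 7: {3,5,6,9,11}  [accepting]
end set {3,5,6,9,11} — state 9 in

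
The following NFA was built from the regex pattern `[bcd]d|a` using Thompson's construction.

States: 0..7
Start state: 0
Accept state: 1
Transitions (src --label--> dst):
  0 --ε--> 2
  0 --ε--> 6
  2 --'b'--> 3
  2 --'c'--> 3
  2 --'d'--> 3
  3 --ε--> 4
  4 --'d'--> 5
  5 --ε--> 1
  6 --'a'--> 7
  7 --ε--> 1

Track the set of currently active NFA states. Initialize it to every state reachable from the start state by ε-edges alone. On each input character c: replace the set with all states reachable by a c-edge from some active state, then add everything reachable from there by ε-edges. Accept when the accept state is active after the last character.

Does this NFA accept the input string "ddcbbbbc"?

initial (ε-close {0}): {0,2,6}
'd' @ 1: {3,4}
'd' @ 2: {1,5}  (accept∈set)
'c' @ 3: {}  — state set empty
rest 'bbbbc' ignored (set empty)
end set {} — state 1 not in

Answer: REJECT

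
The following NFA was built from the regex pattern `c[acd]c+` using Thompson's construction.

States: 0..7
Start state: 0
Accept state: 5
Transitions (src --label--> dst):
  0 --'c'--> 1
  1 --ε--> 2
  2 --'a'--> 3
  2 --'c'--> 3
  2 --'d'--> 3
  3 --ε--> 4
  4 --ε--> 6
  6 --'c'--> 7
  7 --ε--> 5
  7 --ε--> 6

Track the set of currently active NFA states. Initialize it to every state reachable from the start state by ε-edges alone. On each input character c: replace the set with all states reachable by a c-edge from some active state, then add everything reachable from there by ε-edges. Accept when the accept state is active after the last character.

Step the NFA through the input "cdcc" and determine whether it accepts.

initial (ε-close {0}): {0}
'c' @ 1: {1,2}
'd' @ 2: {3,4,6}
'c' @ 3: {5,6,7}  (accept∈set)
'c' @ 4: {5,6,7}  (accept∈set)
end set {5,6,7} — state 5 in

Answer: ACCEPT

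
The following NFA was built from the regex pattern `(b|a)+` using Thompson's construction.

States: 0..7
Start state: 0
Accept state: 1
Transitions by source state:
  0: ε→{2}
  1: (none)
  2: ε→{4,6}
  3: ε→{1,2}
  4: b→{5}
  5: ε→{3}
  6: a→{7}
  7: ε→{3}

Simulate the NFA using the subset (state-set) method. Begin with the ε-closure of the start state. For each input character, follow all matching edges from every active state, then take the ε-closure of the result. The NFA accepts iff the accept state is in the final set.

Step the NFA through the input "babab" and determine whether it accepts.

initial (ε-close {0}): {0,2,4,6}
'b' @ 1: {1,2,3,4,5,6}  [accepting]
'a' @ 2: {1,2,3,4,6,7}  [accepting]
'b' @ 3: {1,2,3,4,5,6}  [accepting]
'a' @ 4: {1,2,3,4,6,7}  [accepting]
'b' @ 5: {1,2,3,4,5,6}  [accepting]
after full input: {1,2,3,4,5,6}  (accept=1 in)

Answer: ACCEPT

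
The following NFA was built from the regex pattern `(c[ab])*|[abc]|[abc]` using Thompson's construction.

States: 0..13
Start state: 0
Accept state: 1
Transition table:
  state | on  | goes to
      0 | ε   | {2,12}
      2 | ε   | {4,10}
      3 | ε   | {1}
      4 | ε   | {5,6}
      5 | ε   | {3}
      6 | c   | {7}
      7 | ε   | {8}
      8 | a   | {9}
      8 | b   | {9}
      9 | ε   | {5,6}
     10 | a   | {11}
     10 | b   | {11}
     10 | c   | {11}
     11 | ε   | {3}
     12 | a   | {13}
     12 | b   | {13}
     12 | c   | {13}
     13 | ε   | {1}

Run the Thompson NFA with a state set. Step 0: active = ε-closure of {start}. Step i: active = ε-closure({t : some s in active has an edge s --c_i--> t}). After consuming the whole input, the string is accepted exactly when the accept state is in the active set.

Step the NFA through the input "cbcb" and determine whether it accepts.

Answer: ACCEPT

Steps:
S₀ = ε-closure({0}) = {0,1,2,3,4,5,6,10,12}
'c' @ 1: {1,3,7,8,11,13}  (accept∈set)
'b' @ 2: {1,3,5,6,9}  (accept∈set)
'c' @ 3: {7,8}
'b' @ 4: {1,3,5,6,9}  (accept∈set)
end set {1,3,5,6,9} — state 1 in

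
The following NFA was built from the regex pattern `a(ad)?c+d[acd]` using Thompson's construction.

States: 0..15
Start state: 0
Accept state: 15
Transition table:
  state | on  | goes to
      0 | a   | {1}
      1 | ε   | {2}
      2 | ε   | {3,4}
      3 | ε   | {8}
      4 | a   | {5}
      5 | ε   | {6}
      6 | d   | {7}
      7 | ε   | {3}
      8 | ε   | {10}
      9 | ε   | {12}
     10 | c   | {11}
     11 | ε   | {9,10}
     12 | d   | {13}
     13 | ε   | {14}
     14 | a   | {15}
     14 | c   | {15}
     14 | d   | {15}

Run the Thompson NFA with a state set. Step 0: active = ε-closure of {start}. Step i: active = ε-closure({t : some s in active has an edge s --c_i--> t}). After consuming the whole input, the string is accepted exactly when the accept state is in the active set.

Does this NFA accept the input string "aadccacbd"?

Answer: REJECT

Derivation:
start: ε-closure({0}) = {0}
'a' @ 1: {1,2,3,4,8,10}
'a' @ 2: {5,6}
'd' @ 3: {3,7,8,10}
'c' @ 4: {9,10,11,12}
'c' @ 5: {9,10,11,12}
'a' @ 6: {}  — state set empty
rest 'cbd' ignored (set empty)
end set {} — state 15 not in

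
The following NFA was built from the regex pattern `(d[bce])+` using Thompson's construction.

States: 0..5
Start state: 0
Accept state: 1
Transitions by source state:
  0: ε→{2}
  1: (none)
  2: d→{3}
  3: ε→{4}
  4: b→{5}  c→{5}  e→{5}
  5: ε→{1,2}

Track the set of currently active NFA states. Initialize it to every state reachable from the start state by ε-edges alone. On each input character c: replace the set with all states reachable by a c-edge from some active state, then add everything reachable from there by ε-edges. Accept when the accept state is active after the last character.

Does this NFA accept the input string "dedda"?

S₀ = ε-closure({0}) = {0,2}
'd' @ 1: {3,4}
'e' @ 2: {1,2,5}  (accept∈set)
'd' @ 3: {3,4}
'd' @ 4: {}  — state set empty
rest 'a' ignored (set empty)
after full input: {}  (accept=1 not in)

Answer: REJECT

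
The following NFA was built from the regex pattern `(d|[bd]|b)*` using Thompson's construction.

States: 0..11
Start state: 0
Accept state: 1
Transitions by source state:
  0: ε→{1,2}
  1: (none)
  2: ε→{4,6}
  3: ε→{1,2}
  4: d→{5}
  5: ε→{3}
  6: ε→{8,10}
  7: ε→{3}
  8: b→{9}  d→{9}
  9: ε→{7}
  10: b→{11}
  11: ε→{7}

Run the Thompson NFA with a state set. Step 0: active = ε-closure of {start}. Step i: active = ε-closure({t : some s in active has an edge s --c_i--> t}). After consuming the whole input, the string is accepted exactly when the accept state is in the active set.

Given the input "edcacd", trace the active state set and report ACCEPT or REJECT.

S₀ = ε-closure({0}) = {0,1,2,4,6,8,10}
'e' @ 1: {}  — state set empty
rest 'dcacd' ignored (set empty)
final: {}; accept 1 not in set

Answer: REJECT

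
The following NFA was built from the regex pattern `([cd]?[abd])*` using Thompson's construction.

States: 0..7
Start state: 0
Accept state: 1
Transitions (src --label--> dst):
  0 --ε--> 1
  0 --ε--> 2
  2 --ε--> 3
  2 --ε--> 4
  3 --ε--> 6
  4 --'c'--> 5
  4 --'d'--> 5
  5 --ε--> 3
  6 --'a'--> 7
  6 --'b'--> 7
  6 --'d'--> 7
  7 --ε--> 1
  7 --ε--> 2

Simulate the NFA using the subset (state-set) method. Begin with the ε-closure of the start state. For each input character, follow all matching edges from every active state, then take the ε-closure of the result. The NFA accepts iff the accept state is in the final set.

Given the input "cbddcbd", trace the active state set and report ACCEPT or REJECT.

Answer: ACCEPT

Derivation:
start: ε-closure({0}) = {0,1,2,3,4,6}
'c' @ 1: {3,5,6}
'b' @ 2: {1,2,3,4,6,7}  [accepting]
'd' @ 3: {1,2,3,4,5,6,7}  [accepting]
'd' @ 4: {1,2,3,4,5,6,7}  [accepting]
'c' @ 5: {3,5,6}
'b' @ 6: {1,2,3,4,6,7}  [accepting]
'd' @ 7: {1,2,3,4,5,6,7}  [accepting]
after full input: {1,2,3,4,5,6,7}  (accept=1 in)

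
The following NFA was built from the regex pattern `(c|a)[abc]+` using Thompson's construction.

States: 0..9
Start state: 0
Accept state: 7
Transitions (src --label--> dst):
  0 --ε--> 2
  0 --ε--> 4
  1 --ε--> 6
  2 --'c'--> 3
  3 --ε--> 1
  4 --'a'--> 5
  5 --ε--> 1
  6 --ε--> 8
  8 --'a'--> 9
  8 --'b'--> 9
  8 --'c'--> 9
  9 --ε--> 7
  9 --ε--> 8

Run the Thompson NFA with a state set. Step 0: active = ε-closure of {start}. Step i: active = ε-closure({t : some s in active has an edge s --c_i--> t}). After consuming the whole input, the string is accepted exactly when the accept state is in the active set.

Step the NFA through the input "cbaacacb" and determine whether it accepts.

Answer: ACCEPT

Derivation:
initial (ε-close {0}): {0,2,4}
'c' @ 1: {1,3,6,8}
'b' @ 2: {7,8,9}  (accept∈set)
'a' @ 3: {7,8,9}  (accept∈set)
'a' @ 4: {7,8,9}  (accept∈set)
'c' @ 5: {7,8,9}  (accept∈set)
'a' @ 6: {7,8,9}  (accept∈set)
'c' @ 7: {7,8,9}  (accept∈set)
'b' @ 8: {7,8,9}  (accept∈set)
after full input: {7,8,9}  (accept=7 in)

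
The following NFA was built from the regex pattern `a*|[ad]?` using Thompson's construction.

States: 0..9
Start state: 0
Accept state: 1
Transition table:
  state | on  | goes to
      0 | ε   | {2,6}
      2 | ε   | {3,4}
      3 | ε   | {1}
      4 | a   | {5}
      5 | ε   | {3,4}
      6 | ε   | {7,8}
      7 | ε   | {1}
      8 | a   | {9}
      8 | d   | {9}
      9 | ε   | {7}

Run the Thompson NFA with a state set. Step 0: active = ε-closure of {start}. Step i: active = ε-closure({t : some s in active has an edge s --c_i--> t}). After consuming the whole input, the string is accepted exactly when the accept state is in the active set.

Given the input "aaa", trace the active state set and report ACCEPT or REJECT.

Answer: ACCEPT

Trace:
S₀ = ε-closure({0}) = {0,1,2,3,4,6,7,8}
'a' @ 1: {1,3,4,5,7,9}  (accept∈set)
'a' @ 2: {1,3,4,5}  (accept∈set)
'a' @ 3: {1,3,4,5}  (accept∈set)
end set {1,3,4,5} — state 1 in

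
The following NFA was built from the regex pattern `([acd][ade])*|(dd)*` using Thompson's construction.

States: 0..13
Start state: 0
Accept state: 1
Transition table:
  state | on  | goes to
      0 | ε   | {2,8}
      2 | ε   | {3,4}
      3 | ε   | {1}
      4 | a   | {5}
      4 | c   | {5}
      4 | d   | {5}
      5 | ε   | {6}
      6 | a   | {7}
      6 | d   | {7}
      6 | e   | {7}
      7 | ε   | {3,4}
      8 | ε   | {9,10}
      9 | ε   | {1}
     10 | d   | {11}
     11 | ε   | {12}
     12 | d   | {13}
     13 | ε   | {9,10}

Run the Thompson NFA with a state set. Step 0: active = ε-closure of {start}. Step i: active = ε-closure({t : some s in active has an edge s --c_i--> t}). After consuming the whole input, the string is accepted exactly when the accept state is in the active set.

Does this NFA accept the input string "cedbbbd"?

Answer: REJECT

Steps:
start: ε-closure({0}) = {0,1,2,3,4,8,9,10}
'c' @ 1: {5,6}
'e' @ 2: {1,3,4,7}  [accepting]
'd' @ 3: {5,6}
'b' @ 4: {}  — no active states
rest 'bbd' ignored (set empty)
after full input: {}  (accept=1 not in)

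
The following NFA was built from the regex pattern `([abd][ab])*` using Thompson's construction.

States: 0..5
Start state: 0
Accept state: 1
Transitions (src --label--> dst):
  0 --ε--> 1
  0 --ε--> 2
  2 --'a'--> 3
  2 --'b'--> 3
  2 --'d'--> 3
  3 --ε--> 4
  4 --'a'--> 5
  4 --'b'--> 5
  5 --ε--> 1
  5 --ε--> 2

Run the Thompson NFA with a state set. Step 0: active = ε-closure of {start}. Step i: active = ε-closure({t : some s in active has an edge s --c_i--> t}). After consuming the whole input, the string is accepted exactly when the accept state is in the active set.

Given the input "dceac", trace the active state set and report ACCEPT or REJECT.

start: ε-closure({0}) = {0,1,2}
'd' @ 1: {3,4}
'c' @ 2: {}  — dead — no transitions
rest 'eac' ignored (set empty)
after full input: {}  (accept=1 not in)

Answer: REJECT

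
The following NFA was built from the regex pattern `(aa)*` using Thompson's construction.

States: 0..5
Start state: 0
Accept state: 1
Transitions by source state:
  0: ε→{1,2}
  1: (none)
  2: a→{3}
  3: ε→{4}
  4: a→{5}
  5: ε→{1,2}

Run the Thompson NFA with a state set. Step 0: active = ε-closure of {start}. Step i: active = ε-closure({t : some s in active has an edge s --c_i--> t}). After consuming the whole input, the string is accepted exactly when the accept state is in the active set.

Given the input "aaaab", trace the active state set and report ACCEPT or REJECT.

initial (ε-close {0}): {0,1,2}
'a' @ 1: {3,4}
'a' @ 2: {1,2,5}  [accepting]
'a' @ 3: {3,4}
'a' @ 4: {1,2,5}  [accepting]
'b' @ 5: {}  — dead — no transitions
end set {} — state 1 not in

Answer: REJECT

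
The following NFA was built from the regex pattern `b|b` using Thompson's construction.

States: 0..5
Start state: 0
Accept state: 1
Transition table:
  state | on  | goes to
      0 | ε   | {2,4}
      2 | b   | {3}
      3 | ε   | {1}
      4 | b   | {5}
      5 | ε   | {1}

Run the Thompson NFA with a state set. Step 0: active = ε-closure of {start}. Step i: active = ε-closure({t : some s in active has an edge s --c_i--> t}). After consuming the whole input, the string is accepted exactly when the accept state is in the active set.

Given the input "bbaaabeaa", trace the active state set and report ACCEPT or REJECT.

Answer: REJECT

Steps:
S₀ = ε-closure({0}) = {0,2,4}
'b' @ 1: {1,3,5}  ✓accept
'b' @ 2: {}  — state set empty
rest 'aaabeaa' ignored (set empty)
final: {}; accept 1 not in set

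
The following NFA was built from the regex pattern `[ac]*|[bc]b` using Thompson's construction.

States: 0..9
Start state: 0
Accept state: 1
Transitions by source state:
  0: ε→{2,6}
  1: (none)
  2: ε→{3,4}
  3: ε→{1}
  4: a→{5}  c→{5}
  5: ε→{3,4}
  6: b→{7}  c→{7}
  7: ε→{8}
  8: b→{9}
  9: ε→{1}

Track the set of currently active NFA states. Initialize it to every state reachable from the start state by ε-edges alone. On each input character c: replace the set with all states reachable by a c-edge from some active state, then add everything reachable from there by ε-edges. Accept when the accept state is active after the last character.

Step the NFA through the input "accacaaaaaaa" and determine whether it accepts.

Answer: ACCEPT

Trace:
initial (ε-close {0}): {0,1,2,3,4,6}
'a' @ 1: {1,3,4,5}  (accept∈set)
'c' @ 2: {1,3,4,5}  (accept∈set)
'c' @ 3: {1,3,4,5}  (accept∈set)
'a' @ 4: {1,3,4,5}  (accept∈set)
'c' @ 5: {1,3,4,5}  (accept∈set)
'a' @ 6: {1,3,4,5}  (accept∈set)
'a' @ 7: {1,3,4,5}  (accept∈set)
'a' @ 8: {1,3,4,5}  (accept∈set)
'a' @ 9: {1,3,4,5}  (accept∈set)
'a' @ 10: {1,3,4,5}  (accept∈set)
'a' @ 11: {1,3,4,5}  (accept∈set)
'a' @ 12: {1,3,4,5}  (accept∈set)
after full input: {1,3,4,5}  (accept=1 in)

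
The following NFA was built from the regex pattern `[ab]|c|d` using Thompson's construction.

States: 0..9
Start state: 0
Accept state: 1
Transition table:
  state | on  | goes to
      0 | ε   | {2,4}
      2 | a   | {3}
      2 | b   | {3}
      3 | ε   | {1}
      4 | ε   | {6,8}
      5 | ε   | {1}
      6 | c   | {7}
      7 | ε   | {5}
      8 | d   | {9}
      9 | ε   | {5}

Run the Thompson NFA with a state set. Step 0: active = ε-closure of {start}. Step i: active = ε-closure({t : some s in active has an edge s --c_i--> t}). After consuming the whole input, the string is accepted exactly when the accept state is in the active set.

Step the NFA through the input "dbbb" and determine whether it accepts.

Answer: REJECT

Trace:
initial (ε-close {0}): {0,2,4,6,8}
'd' @ 1: {1,5,9}  [accepting]
'b' @ 2: {}  — state set empty
rest 'bb' ignored (set empty)
end set {} — state 1 not in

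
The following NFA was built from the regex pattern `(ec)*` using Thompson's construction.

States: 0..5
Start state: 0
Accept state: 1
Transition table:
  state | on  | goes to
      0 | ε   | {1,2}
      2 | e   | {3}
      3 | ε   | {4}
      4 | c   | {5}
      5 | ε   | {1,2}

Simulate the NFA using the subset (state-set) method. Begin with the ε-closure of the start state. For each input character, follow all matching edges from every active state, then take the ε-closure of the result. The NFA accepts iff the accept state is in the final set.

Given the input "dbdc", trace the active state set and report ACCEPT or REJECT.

Answer: REJECT

Steps:
initial (ε-close {0}): {0,1,2}
'd' @ 1: {}  — state set empty
rest 'bdc' ignored (set empty)
end set {} — state 1 not in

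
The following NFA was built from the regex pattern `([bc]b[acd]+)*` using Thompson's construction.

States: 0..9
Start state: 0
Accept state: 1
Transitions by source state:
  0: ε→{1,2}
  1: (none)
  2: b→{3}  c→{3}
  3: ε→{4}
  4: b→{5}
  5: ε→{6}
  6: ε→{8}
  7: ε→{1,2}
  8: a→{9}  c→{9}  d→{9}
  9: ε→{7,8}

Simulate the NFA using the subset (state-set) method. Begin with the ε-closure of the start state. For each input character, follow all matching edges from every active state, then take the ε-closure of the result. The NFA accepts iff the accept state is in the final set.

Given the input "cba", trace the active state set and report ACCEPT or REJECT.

Answer: ACCEPT

Steps:
S₀ = ε-closure({0}) = {0,1,2}
'c' @ 1: {3,4}
'b' @ 2: {5,6,8}
'a' @ 3: {1,2,7,8,9}  [accepting]
after full input: {1,2,7,8,9}  (accept=1 in)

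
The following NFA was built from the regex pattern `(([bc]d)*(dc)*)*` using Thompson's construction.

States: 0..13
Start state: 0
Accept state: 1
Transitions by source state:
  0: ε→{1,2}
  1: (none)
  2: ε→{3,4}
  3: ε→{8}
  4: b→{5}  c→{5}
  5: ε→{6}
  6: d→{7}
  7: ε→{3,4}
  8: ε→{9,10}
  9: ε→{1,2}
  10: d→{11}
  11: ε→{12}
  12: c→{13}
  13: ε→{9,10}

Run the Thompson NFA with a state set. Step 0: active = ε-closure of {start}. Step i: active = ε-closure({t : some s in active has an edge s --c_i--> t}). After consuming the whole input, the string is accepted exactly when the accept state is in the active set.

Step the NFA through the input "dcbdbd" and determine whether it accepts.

start: ε-closure({0}) = {0,1,2,3,4,8,9,10}
'd' @ 1: {11,12}
'c' @ 2: {1,2,3,4,8,9,10,13}  [accepting]
'b' @ 3: {5,6}
'd' @ 4: {1,2,3,4,7,8,9,10}  [accepting]
'b' @ 5: {5,6}
'd' @ 6: {1,2,3,4,7,8,9,10}  [accepting]
final: {1,2,3,4,7,8,9,10}; accept 1 in set

Answer: ACCEPT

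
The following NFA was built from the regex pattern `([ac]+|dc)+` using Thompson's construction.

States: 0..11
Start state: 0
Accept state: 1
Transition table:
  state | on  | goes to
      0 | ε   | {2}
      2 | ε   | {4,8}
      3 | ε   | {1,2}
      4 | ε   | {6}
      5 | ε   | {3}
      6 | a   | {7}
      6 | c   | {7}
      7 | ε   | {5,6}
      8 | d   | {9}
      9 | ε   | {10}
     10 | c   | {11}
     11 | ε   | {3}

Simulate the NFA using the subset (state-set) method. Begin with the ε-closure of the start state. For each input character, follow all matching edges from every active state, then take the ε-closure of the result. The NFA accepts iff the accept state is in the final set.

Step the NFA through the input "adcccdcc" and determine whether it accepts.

Answer: ACCEPT

Steps:
S₀ = ε-closure({0}) = {0,2,4,6,8}
'a' @ 1: {1,2,3,4,5,6,7,8}  ✓accept
'd' @ 2: {9,10}
'c' @ 3: {1,2,3,4,6,8,11}  ✓accept
'c' @ 4: {1,2,3,4,5,6,7,8}  ✓accept
'c' @ 5: {1,2,3,4,5,6,7,8}  ✓accept
'd' @ 6: {9,10}
'c' @ 7: {1,2,3,4,6,8,11}  ✓accept
'c' @ 8: {1,2,3,4,5,6,7,8}  ✓accept
after full input: {1,2,3,4,5,6,7,8}  (accept=1 in)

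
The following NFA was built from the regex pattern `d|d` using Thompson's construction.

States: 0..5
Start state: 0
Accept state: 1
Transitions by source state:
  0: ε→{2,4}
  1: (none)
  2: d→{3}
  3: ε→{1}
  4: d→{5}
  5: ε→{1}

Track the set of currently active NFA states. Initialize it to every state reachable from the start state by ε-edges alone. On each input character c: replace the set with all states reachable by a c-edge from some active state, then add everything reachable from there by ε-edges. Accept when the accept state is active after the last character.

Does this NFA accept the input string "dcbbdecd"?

start: ε-closure({0}) = {0,2,4}
'd' @ 1: {1,3,5}  [accepting]
'c' @ 2: {}  — state set empty
rest 'bbdecd' ignored (set empty)
end set {} — state 1 not in

Answer: REJECT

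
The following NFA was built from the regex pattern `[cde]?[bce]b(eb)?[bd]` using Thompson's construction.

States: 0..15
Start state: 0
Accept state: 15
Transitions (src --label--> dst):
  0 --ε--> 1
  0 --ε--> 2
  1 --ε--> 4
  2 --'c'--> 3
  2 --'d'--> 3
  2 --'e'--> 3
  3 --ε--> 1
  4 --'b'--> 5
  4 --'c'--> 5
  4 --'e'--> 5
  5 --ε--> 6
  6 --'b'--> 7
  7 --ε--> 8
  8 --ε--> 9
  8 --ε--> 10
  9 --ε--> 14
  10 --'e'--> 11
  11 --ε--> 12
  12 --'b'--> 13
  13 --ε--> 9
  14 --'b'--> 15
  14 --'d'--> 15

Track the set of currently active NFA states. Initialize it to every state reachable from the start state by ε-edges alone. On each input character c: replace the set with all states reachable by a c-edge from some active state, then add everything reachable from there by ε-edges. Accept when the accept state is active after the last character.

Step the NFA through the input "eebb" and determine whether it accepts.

Answer: ACCEPT

Derivation:
start: ε-closure({0}) = {0,1,2,4}
'e' @ 1: {1,3,4,5,6}
'e' @ 2: {5,6}
'b' @ 3: {7,8,9,10,14}
'b' @ 4: {15}  (accept∈set)
end set {15} — state 15 in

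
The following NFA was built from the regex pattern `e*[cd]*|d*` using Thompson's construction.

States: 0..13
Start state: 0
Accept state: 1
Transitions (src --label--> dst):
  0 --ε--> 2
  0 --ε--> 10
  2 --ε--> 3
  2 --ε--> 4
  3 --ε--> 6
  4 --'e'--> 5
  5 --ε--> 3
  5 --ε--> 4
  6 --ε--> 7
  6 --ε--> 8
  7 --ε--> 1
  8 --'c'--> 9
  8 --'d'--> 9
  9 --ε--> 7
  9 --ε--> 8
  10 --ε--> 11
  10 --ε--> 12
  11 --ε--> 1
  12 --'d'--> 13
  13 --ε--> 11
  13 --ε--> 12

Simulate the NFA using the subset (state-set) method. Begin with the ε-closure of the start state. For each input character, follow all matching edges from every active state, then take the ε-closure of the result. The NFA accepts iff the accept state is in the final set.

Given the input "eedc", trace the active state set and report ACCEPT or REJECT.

initial (ε-close {0}): {0,1,2,3,4,6,7,8,10,11,12}
'e' @ 1: {1,3,4,5,6,7,8}  (accept∈set)
'e' @ 2: {1,3,4,5,6,7,8}  (accept∈set)
'd' @ 3: {1,7,8,9}  (accept∈set)
'c' @ 4: {1,7,8,9}  (accept∈set)
final: {1,7,8,9}; accept 1 in set

Answer: ACCEPT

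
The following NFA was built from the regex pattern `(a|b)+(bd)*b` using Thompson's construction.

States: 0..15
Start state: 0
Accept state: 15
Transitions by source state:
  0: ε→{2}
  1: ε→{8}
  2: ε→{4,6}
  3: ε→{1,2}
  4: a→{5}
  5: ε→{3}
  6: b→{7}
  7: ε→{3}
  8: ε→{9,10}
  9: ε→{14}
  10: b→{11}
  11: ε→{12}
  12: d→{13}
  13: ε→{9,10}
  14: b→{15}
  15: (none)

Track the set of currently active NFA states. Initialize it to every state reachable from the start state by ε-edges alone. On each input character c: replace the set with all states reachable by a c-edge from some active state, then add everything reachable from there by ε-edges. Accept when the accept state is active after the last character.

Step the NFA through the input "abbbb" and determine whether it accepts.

Answer: ACCEPT

Trace:
start: ε-closure({0}) = {0,2,4,6}
'a' @ 1: {1,2,3,4,5,6,8,9,10,14}
'b' @ 2: {1,2,3,4,6,7,8,9,10,11,12,14,15}  ✓accept
'b' @ 3: {1,2,3,4,6,7,8,9,10,11,12,14,15}  ✓accept
'b' @ 4: {1,2,3,4,6,7,8,9,10,11,12,14,15}  ✓accept
'b' @ 5: {1,2,3,4,6,7,8,9,10,11,12,14,15}  ✓accept
final: {1,2,3,4,6,7,8,9,10,11,12,14,15}; accept 15 in set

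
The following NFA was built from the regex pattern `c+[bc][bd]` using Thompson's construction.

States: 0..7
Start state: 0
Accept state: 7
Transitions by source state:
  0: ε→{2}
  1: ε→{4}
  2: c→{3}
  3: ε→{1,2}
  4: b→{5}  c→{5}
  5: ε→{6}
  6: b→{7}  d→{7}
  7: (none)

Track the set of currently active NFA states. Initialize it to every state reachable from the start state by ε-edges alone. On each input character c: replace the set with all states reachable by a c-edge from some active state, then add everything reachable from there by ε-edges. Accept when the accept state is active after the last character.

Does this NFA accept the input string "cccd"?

Answer: ACCEPT

Trace:
S₀ = ε-closure({0}) = {0,2}
'c' @ 1: {1,2,3,4}
'c' @ 2: {1,2,3,4,5,6}
'c' @ 3: {1,2,3,4,5,6}
'd' @ 4: {7}  ✓accept
end set {7} — state 7 in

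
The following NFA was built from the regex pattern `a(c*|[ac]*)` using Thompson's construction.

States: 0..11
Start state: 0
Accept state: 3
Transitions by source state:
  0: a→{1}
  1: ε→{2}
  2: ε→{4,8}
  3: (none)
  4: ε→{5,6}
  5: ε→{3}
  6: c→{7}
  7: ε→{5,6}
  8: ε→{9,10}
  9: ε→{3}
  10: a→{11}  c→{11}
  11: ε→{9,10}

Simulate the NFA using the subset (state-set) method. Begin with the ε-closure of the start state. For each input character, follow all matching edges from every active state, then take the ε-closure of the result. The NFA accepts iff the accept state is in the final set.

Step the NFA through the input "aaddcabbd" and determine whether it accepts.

start: ε-closure({0}) = {0}
'a' @ 1: {1,2,3,4,5,6,8,9,10}  ✓accept
'a' @ 2: {3,9,10,11}  ✓accept
'd' @ 3: {}  — dead — no transitions
rest 'dcabbd' ignored (set empty)
final: {}; accept 3 not in set

Answer: REJECT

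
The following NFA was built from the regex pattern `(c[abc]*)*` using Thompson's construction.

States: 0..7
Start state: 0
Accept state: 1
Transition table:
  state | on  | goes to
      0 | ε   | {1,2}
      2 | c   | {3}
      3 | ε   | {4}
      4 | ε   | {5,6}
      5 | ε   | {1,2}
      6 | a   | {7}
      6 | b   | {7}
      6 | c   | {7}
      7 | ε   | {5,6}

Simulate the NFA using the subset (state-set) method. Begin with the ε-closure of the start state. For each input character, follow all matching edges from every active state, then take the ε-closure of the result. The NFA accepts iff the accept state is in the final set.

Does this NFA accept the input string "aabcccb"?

start: ε-closure({0}) = {0,1,2}
'a' @ 1: {}  — dead — no transitions
rest 'abcccb' ignored (set empty)
end set {} — state 1 not in

Answer: REJECT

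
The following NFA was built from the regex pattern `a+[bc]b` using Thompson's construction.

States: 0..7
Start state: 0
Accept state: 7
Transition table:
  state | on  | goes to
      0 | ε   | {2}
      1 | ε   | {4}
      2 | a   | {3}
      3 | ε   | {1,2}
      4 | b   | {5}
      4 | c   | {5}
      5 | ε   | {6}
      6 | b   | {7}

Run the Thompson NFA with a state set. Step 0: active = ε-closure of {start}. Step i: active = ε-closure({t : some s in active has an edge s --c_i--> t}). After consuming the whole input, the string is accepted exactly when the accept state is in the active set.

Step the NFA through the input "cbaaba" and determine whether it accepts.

Answer: REJECT

Trace:
initial (ε-close {0}): {0,2}
'c' @ 1: {}  — no active states
rest 'baaba' ignored (set empty)
end set {} — state 7 not in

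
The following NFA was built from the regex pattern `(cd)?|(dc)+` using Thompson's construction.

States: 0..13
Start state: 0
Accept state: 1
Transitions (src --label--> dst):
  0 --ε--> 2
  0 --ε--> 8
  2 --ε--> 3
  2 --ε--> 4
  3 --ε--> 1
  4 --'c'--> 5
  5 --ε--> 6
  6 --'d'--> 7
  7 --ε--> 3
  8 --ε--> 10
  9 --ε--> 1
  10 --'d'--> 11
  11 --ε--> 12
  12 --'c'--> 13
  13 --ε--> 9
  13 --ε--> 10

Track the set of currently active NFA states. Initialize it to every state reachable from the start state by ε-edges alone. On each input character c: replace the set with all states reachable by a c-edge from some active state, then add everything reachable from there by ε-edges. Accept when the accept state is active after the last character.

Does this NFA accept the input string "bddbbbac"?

start: ε-closure({0}) = {0,1,2,3,4,8,10}
'b' @ 1: {}  — dead — no transitions
rest 'ddbbbac' ignored (set empty)
final: {}; accept 1 not in set

Answer: REJECT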